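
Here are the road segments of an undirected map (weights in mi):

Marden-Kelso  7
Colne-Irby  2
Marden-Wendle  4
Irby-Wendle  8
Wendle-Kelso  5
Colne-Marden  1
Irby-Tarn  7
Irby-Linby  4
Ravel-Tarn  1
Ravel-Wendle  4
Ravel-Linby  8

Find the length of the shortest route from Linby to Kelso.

14 mi

Shortest distances from Linby:
Linby: 0
Irby: 4  (via Linby)
Colne: 6  (via Irby)
Marden: 7  (via Colne)
Ravel: 8  (via Linby)
Tarn: 9  (via Ravel)
Wendle: 11  (via Marden)
Kelso: 14  (via Marden)
Shortest route: Linby–Irby–Colne–Marden–Kelso = 14 mi.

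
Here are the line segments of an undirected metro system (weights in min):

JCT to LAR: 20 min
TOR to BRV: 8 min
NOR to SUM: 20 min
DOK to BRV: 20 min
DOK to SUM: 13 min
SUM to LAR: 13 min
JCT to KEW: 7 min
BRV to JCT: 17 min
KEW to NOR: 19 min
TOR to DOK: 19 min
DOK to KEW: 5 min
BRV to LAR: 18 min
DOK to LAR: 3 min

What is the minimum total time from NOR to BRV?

43 min

Candidate routes:
NOR → KEW → JCT → BRV: 19+7+17 = 43
NOR → KEW → DOK → BRV: 19+5+20 = 44
The minimum is 43 min via NOR → KEW → JCT → BRV.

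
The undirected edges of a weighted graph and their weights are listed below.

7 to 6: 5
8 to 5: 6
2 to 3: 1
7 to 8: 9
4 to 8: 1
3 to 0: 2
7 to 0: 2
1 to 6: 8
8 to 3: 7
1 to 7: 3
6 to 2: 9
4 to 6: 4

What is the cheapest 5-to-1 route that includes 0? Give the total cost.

20

Best 5 to 0: 5–8–3–0 costing 15
Best 0 to 1: 0–7–1 costing 5
Total via 0: 15 + 5 = 20.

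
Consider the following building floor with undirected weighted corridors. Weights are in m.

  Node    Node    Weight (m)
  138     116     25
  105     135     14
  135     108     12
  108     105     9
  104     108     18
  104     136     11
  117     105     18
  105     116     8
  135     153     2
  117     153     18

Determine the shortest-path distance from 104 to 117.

45 m

Shortest distances from 104:
104: 0
136: 11  (via 104)
108: 18  (via 104)
105: 27  (via 108)
135: 30  (via 108)
153: 32  (via 135)
116: 35  (via 105)
117: 45  (via 105)
Shortest route: 104 → 108 → 105 → 117 = 45 m.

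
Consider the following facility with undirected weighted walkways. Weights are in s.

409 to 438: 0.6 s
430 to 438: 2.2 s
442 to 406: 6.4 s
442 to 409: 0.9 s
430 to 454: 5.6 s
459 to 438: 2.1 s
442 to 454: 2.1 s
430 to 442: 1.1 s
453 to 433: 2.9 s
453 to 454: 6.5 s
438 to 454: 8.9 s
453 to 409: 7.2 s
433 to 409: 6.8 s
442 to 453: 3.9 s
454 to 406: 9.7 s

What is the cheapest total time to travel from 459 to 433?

9.5 s

Candidate routes:
459–438–409–433: 2.1+0.6+6.8 = 9.5
459–438–409–442–453–433: 2.1+0.6+0.9+3.9+2.9 = 10.4
Cheapest is 459–438–409–433 at 9.5 s.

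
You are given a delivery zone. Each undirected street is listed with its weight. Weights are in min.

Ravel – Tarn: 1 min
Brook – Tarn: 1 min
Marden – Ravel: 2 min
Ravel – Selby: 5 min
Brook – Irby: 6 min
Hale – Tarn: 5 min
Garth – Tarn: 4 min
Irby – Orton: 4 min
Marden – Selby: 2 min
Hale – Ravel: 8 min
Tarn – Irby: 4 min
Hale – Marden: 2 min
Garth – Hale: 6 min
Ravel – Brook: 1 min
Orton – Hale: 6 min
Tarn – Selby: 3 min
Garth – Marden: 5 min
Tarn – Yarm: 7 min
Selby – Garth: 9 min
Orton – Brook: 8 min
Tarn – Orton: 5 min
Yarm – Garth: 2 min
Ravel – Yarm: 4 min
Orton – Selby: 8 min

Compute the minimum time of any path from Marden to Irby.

Enumerating some paths:
Marden–Ravel–Brook–Irby: 2+1+6 = 9
Marden–Ravel–Tarn–Irby: 2+1+4 = 7
Marden–Ravel–Brook–Tarn–Irby: 2+1+1+4 = 8
Cheapest is Marden–Ravel–Tarn–Irby at 7 min.

7 min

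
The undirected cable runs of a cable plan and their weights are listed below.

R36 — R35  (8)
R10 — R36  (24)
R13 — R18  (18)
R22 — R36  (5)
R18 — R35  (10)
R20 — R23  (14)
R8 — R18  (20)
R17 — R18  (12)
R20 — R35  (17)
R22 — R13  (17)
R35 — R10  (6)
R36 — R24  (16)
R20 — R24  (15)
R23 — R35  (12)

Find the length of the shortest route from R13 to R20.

Shortest distances from R13:
R13: 0
R22: 17  (via R13)
R18: 18  (via R13)
R36: 22  (via R22)
R35: 28  (via R18)
R17: 30  (via R18)
R10: 34  (via R35)
R8: 38  (via R18)
R24: 38  (via R36)
R23: 40  (via R35)
R20: 45  (via R35)
Shortest route: R13 → R18 → R35 → R20 = 45.

45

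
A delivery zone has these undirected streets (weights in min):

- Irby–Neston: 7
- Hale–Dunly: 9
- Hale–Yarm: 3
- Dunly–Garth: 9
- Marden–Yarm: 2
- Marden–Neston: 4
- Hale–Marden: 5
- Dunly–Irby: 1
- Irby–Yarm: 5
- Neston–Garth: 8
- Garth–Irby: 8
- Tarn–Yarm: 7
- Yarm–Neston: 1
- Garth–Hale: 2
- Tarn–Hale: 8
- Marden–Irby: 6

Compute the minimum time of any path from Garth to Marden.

7 min

Shortest distances from Garth:
Garth: 0
Hale: 2  (via Garth)
Yarm: 5  (via Hale)
Neston: 6  (via Yarm)
Marden: 7  (via Hale)
Shortest route: Garth → Hale → Marden = 7 min.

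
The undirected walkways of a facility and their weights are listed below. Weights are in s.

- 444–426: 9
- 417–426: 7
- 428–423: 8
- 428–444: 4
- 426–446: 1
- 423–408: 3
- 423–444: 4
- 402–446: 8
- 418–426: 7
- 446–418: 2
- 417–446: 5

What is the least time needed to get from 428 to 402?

22 s

Shortest distances from 428:
428: 0
444: 4  (via 428)
423: 8  (via 428)
408: 11  (via 423)
426: 13  (via 444)
446: 14  (via 426)
418: 16  (via 446)
417: 19  (via 446)
402: 22  (via 446)
Shortest route: 428 → 444 → 426 → 446 → 402 = 22 s.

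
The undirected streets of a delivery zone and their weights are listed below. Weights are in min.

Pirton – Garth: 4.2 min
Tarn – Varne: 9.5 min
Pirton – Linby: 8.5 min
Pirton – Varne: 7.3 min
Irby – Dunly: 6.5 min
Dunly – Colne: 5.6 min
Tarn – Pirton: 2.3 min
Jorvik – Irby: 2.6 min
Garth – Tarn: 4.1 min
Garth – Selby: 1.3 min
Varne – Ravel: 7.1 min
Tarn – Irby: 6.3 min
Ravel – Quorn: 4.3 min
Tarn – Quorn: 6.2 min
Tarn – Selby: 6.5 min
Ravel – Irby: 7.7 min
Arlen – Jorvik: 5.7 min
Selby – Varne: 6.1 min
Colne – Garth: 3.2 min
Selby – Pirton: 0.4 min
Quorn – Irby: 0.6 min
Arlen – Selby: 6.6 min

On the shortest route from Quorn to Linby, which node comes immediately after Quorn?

Enumerating some paths:
Quorn–Tarn–Garth–Selby–Pirton–Linby: 6.2+4.1+1.3+0.4+8.5 = 20.5
Quorn–Tarn–Pirton–Linby: 6.2+2.3+8.5 = 17
Quorn–Irby–Tarn–Garth–Selby–Pirton–Linby: 0.6+6.3+4.1+1.3+0.4+8.5 = 21.2
Quorn–Irby–Tarn–Pirton–Linby: 0.6+6.3+2.3+8.5 = 17.7
The minimum is 17 min via Quorn–Tarn–Pirton–Linby.
So from Quorn the first move is to Tarn.

Tarn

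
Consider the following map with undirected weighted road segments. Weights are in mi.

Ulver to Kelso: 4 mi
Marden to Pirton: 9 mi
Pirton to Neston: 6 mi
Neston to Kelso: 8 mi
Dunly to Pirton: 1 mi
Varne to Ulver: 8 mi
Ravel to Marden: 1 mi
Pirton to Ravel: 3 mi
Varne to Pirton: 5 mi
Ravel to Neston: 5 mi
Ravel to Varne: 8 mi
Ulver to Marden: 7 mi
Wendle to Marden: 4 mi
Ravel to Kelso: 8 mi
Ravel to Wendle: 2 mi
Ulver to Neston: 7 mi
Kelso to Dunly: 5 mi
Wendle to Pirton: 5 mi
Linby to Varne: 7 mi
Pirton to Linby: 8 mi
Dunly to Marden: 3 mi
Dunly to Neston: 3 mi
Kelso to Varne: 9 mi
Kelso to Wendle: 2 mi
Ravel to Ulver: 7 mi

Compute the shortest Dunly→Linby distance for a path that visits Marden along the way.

15 mi

Shortest Dunly→Marden: Dunly → Marden = 3
Best Marden to Linby: Marden → Ravel → Pirton → Linby costing 12
Total via Marden: 3 + 12 = 15 mi.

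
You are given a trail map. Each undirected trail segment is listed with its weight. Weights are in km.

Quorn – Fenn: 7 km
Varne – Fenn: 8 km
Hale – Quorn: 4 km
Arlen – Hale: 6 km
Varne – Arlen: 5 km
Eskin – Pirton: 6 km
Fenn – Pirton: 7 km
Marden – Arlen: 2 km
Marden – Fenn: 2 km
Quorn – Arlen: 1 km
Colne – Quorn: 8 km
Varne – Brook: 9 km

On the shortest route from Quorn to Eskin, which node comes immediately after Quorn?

Arlen

Compare a few routes:
Quorn–Arlen–Marden–Fenn–Pirton–Eskin: 1+2+2+7+6 = 18
Quorn–Hale–Arlen–Marden–Fenn–Pirton–Eskin: 4+6+2+2+7+6 = 27
Quorn–Arlen–Varne–Fenn–Pirton–Eskin: 1+5+8+7+6 = 27
Quorn–Fenn–Pirton–Eskin: 7+7+6 = 20
Cheapest is Quorn–Arlen–Marden–Fenn–Pirton–Eskin at 18 km.
So from Quorn the first move is to Arlen.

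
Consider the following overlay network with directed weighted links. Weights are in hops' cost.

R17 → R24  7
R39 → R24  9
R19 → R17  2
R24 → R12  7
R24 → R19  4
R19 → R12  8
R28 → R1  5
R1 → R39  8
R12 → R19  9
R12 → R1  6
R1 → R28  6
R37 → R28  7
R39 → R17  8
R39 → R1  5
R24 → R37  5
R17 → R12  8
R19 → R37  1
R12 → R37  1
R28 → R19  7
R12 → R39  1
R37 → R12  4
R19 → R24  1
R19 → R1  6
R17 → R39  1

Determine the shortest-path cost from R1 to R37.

14 hops' cost

Shortest distances from R1:
R1: 0
R28: 6  (via R1)
R39: 8  (via R1)
R19: 13  (via R28)
R37: 14  (via R19)
Shortest route: R1 → R28 → R19 → R37 = 14 hops' cost.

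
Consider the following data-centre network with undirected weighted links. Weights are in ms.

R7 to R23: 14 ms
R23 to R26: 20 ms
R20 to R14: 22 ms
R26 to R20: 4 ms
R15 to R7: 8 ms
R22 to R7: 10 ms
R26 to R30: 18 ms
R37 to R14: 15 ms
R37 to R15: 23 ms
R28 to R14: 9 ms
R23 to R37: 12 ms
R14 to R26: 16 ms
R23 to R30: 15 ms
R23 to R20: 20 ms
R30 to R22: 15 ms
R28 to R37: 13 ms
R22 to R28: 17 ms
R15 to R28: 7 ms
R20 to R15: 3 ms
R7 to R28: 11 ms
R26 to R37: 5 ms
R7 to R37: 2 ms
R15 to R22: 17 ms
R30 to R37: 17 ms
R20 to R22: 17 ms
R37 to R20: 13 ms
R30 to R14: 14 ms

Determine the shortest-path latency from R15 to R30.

Settle nodes by increasing distance from R15:
R15: 0
R20: 3  (via R15)
R28: 7  (via R15)
R26: 7  (via R20)
R7: 8  (via R15)
R37: 10  (via R7)
R14: 16  (via R28)
R22: 17  (via R15)
R23: 22  (via R7)
R30: 25  (via R26)
Shortest route: R15–R20–R26–R30 = 25 ms.

25 ms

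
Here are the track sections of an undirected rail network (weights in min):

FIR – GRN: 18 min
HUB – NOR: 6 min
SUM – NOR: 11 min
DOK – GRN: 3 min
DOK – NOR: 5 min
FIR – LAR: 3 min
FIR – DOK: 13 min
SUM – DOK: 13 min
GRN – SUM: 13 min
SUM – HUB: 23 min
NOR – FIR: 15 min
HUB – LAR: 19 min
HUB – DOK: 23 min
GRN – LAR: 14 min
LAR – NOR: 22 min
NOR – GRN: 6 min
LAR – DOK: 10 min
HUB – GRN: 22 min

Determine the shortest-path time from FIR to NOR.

Enumerating some paths:
FIR - LAR - DOK - NOR: 3+10+5 = 18
FIR - NOR: 15 = 15
FIR - DOK - NOR: 13+5 = 18
Cheapest is FIR - NOR at 15 min.

15 min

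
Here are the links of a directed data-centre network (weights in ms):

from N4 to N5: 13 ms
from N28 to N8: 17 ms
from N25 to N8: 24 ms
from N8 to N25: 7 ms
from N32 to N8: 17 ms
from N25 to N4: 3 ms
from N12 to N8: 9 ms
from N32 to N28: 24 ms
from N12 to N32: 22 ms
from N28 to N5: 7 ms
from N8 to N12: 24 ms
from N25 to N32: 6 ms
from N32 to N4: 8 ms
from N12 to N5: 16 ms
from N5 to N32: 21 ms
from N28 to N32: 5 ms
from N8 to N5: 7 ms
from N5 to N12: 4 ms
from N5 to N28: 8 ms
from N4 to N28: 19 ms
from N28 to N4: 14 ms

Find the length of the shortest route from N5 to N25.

Running Dijkstra from N5:
N5: 0
N12: 4  (via N5)
N28: 8  (via N5)
N32: 13  (via N28)
N8: 13  (via N12)
N25: 20  (via N8)
Shortest route: N5 → N12 → N8 → N25 = 20 ms.

20 ms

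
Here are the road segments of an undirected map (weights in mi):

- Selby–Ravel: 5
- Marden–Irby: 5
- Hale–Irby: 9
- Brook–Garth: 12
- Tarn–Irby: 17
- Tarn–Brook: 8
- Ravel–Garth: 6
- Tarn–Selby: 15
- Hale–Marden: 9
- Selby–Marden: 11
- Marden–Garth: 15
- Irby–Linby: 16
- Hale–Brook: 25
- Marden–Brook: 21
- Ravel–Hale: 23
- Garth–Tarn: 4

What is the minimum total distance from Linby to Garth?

36 mi

Running Dijkstra from Linby:
Linby: 0
Irby: 16  (via Linby)
Marden: 21  (via Irby)
Hale: 25  (via Irby)
Selby: 32  (via Marden)
Tarn: 33  (via Irby)
Garth: 36  (via Marden)
Shortest route: Linby–Irby–Marden–Garth = 36 mi.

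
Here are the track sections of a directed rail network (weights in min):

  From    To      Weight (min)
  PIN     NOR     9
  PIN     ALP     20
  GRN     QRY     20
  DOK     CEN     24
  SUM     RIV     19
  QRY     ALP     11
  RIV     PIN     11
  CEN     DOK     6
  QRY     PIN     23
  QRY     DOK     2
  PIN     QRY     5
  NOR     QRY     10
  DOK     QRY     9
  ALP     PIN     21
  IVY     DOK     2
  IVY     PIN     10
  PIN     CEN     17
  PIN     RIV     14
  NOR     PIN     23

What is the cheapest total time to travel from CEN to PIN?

38 min

Settle nodes by increasing distance from CEN:
CEN: 0
DOK: 6  (via CEN)
QRY: 15  (via DOK)
ALP: 26  (via QRY)
PIN: 38  (via QRY)
Shortest route: CEN → DOK → QRY → PIN = 38 min.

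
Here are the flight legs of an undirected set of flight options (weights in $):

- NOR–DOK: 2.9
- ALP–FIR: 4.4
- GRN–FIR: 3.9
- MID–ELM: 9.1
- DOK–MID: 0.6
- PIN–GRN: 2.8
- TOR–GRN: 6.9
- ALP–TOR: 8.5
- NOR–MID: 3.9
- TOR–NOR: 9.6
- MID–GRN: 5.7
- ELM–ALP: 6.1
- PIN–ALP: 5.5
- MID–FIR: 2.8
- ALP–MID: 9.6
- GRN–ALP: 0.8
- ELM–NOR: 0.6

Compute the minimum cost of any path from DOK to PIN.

Candidate routes:
DOK → MID → GRN → PIN: 0.6+5.7+2.8 = 9.1
DOK → MID → FIR → GRN → PIN: 0.6+2.8+3.9+2.8 = 10.1
DOK → MID → FIR → ALP → GRN → PIN: 0.6+2.8+4.4+0.8+2.8 = 11.4
Cheapest is DOK → MID → GRN → PIN at $9.1.

$9.1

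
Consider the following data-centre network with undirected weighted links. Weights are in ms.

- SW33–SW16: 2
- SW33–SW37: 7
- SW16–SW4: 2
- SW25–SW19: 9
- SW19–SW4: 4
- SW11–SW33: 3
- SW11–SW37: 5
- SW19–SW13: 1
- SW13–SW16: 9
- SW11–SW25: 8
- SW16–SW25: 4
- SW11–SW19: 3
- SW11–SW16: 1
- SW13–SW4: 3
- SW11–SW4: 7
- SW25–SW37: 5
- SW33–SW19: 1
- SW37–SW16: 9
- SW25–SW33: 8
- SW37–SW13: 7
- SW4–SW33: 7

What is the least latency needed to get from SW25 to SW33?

Settle nodes by increasing distance from SW25:
SW25: 0
SW16: 4  (via SW25)
SW11: 5  (via SW16)
SW37: 5  (via SW25)
SW4: 6  (via SW16)
SW33: 6  (via SW16)
Shortest route: SW25 → SW16 → SW33 = 6 ms.

6 ms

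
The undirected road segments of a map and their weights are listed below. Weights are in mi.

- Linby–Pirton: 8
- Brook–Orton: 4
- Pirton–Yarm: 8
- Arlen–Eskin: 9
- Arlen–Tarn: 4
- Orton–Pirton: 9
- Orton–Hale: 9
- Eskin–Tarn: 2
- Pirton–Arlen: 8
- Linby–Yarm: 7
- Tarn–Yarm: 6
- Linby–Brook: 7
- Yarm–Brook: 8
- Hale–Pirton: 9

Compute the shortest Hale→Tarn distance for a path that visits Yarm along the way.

23 mi

Shortest Hale→Yarm: Hale → Pirton → Yarm = 17
Shortest Yarm→Tarn: Yarm → Tarn = 6
Total via Yarm: 17 + 6 = 23 mi.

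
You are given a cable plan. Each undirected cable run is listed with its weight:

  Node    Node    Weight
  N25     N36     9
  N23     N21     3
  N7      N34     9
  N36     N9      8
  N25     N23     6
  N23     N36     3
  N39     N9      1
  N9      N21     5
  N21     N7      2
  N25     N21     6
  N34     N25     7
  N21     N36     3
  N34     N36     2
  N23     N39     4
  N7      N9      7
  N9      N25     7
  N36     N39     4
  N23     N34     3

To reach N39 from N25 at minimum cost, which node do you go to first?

Enumerating some paths:
N25 → N9 → N39: 7+1 = 8
N25 → N23 → N39: 6+4 = 10
N25 → N21 → N9 → N39: 6+5+1 = 12
Cheapest is N25 → N9 → N39 at 8.
So from N25 the first move is to N9.

N9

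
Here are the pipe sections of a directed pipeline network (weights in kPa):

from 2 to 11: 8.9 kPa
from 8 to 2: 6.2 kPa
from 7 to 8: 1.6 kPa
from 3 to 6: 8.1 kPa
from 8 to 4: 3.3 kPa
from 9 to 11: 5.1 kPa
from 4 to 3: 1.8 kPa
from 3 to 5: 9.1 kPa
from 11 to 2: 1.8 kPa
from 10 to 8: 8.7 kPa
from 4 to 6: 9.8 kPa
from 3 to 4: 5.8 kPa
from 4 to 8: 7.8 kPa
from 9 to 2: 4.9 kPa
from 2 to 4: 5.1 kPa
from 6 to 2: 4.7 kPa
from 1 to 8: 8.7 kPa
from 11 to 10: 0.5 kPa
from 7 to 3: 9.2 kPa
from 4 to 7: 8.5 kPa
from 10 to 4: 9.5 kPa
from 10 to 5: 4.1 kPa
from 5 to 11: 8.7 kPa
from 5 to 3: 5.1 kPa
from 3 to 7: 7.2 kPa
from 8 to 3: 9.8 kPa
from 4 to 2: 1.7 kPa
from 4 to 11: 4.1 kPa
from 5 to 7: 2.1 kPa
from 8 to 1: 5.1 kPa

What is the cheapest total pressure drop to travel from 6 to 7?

Compare a few routes:
6 - 2 - 4 - 3 - 7: 4.7+5.1+1.8+7.2 = 18.8
6 - 2 - 4 - 7: 4.7+5.1+8.5 = 18.3
Cheapest is 6 - 2 - 4 - 7 at 18.3 kPa.

18.3 kPa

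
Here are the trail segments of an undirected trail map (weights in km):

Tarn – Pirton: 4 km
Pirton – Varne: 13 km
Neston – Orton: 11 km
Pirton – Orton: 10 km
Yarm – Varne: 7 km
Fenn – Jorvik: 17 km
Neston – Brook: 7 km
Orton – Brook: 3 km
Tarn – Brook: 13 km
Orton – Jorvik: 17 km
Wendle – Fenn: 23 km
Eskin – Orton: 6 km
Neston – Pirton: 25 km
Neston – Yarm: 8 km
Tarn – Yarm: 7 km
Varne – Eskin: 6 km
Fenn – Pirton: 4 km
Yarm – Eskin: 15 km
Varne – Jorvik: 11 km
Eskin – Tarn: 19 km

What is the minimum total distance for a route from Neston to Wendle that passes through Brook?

Best Neston to Brook: Neston–Brook costing 7
Shortest Brook→Wendle: Brook–Orton–Pirton–Fenn–Wendle = 40
Total via Brook: 7 + 40 = 47 km.

47 km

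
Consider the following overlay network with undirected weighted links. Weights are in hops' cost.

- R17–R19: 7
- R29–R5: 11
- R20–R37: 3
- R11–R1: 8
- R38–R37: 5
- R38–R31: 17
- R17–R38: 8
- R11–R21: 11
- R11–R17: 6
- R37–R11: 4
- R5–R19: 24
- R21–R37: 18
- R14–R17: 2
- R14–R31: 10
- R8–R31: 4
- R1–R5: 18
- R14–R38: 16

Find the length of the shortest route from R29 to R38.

46 hops' cost

Settle nodes by increasing distance from R29:
R29: 0
R5: 11  (via R29)
R1: 29  (via R5)
R19: 35  (via R5)
R11: 37  (via R1)
R37: 41  (via R11)
R17: 42  (via R19)
R20: 44  (via R37)
R14: 44  (via R17)
R38: 46  (via R37)
Shortest route: R29–R5–R1–R11–R37–R38 = 46 hops' cost.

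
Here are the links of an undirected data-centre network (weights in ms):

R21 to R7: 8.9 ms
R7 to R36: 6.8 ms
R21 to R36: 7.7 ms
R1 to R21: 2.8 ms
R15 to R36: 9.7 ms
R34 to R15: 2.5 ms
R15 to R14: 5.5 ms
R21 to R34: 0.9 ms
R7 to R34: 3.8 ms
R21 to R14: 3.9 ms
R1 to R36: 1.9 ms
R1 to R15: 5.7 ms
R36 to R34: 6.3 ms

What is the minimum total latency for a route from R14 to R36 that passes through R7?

Shortest R14→R7: R14 → R21 → R34 → R7 = 8.6
Shortest R7→R36: R7 → R36 = 6.8
Total via R7: 8.6 + 6.8 = 15.4 ms.

15.4 ms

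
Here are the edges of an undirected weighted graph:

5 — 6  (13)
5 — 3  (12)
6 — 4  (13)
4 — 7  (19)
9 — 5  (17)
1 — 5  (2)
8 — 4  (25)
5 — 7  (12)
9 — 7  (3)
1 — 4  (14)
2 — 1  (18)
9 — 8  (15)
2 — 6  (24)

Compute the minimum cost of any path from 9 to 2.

35

Settle nodes by increasing distance from 9:
9: 0
7: 3  (via 9)
5: 15  (via 7)
8: 15  (via 9)
1: 17  (via 5)
4: 22  (via 7)
3: 27  (via 5)
6: 28  (via 5)
2: 35  (via 1)
Shortest route: 9 → 7 → 5 → 1 → 2 = 35.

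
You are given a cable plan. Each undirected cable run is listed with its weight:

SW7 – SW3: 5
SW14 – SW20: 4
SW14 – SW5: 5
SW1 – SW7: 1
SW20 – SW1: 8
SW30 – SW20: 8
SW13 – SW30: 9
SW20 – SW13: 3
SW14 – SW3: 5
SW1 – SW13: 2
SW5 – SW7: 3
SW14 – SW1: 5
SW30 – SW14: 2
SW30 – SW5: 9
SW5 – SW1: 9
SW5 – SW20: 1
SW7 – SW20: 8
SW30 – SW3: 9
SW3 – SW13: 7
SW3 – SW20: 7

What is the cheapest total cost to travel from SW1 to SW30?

Compare a few routes:
SW1–SW13–SW30: 2+9 = 11
SW1–SW14–SW30: 5+2 = 7
SW1–SW7–SW5–SW14–SW30: 1+3+5+2 = 11
SW1–SW7–SW5–SW20–SW14–SW30: 1+3+1+4+2 = 11
Cheapest is SW1–SW14–SW30 at 7.

7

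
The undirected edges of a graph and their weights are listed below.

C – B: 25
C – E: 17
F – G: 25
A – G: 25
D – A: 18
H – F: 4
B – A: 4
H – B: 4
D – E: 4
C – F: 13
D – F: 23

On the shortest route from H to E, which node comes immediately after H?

Compare a few routes:
H–B–A–D–E: 4+4+18+4 = 30
H–F–D–E: 4+23+4 = 31
H–F–C–E: 4+13+17 = 34
Cheapest is H–B–A–D–E at 30.
So from H the first move is to B.

B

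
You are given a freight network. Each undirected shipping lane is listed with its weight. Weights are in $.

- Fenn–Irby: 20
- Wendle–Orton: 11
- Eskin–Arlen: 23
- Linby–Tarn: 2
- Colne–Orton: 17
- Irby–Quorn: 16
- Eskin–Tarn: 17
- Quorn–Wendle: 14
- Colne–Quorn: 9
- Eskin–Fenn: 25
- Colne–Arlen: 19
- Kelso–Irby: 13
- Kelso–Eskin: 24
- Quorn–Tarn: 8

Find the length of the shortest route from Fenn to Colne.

Running Dijkstra from Fenn:
Fenn: 0
Irby: 20  (via Fenn)
Eskin: 25  (via Fenn)
Kelso: 33  (via Irby)
Quorn: 36  (via Irby)
Tarn: 42  (via Eskin)
Linby: 44  (via Tarn)
Colne: 45  (via Quorn)
Shortest route: Fenn–Irby–Quorn–Colne = $45.

$45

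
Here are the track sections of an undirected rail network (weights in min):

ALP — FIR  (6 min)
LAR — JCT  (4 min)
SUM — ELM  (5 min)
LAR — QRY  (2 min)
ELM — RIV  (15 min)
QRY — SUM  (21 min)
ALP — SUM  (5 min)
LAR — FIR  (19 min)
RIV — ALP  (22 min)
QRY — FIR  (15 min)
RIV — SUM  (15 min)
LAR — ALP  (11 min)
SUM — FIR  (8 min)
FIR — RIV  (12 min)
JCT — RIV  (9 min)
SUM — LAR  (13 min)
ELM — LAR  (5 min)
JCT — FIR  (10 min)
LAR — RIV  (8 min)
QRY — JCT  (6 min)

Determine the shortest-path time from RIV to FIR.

12 min

Shortest distances from RIV:
RIV: 0
LAR: 8  (via RIV)
JCT: 9  (via RIV)
QRY: 10  (via LAR)
FIR: 12  (via RIV)
Shortest route: RIV–FIR = 12 min.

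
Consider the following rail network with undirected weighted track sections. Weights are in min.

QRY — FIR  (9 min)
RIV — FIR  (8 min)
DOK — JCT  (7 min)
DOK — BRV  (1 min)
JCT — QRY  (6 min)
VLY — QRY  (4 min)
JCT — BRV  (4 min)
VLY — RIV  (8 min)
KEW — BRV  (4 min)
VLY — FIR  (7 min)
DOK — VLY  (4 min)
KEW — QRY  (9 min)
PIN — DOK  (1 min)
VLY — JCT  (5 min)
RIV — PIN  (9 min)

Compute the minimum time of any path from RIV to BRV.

11 min

Shortest distances from RIV:
RIV: 0
FIR: 8  (via RIV)
VLY: 8  (via RIV)
PIN: 9  (via RIV)
DOK: 10  (via PIN)
BRV: 11  (via DOK)
Shortest route: RIV–PIN–DOK–BRV = 11 min.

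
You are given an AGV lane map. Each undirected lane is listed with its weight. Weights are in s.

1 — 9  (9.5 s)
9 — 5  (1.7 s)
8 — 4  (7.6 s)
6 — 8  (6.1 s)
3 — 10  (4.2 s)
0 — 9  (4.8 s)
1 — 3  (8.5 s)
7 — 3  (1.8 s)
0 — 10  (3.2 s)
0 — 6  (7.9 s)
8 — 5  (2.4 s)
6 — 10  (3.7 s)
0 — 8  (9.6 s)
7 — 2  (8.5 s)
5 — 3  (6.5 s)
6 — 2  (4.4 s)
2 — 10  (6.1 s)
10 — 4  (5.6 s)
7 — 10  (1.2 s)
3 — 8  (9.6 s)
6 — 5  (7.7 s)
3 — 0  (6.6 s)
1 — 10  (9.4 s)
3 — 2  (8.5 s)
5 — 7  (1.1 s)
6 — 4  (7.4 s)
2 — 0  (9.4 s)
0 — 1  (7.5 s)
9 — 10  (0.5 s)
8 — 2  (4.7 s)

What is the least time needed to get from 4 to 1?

Compare a few routes:
4 → 10 → 9 → 1: 5.6+0.5+9.5 = 15.6
4 → 10 → 1: 5.6+9.4 = 15
4 → 10 → 0 → 1: 5.6+3.2+7.5 = 16.3
4 → 10 → 7 → 3 → 1: 5.6+1.2+1.8+8.5 = 17.1
The minimum is 15 s via 4 → 10 → 1.

15 s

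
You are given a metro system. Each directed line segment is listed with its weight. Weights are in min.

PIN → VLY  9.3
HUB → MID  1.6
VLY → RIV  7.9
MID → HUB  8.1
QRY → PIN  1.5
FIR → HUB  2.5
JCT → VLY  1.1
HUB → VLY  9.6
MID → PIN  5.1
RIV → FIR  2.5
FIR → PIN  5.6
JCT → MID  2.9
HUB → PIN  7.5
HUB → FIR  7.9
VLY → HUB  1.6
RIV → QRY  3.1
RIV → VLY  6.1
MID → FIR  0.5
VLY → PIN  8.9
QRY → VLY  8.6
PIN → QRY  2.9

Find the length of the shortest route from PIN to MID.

Running Dijkstra from PIN:
PIN: 0
QRY: 2.9  (via PIN)
VLY: 9.3  (via PIN)
HUB: 10.9  (via VLY)
MID: 12.5  (via HUB)
Shortest route: PIN–VLY–HUB–MID = 12.5 min.

12.5 min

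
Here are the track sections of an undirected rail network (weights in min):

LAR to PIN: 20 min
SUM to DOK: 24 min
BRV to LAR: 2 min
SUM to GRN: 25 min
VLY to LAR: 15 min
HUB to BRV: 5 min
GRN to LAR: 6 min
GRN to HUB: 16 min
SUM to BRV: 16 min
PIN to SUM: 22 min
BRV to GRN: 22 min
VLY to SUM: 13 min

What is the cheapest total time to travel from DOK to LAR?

42 min

Compare a few routes:
DOK - SUM - VLY - LAR: 24+13+15 = 52
DOK - SUM - GRN - LAR: 24+25+6 = 55
DOK - SUM - BRV - LAR: 24+16+2 = 42
DOK - SUM - PIN - LAR: 24+22+20 = 66
Cheapest is DOK - SUM - BRV - LAR at 42 min.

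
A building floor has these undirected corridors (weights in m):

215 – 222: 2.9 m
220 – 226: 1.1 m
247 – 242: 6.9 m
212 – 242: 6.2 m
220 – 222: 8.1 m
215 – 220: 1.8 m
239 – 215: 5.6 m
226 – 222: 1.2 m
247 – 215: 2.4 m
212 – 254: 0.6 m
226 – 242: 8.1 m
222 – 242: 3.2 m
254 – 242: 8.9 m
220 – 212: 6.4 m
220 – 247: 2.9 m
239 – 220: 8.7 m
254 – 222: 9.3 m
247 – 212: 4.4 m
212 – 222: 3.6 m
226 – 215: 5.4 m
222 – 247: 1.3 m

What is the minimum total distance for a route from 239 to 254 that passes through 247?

13 m

Best 239 to 247: 239–215–247 costing 8
Shortest 247→254: 247–212–254 = 5
Total via 247: 8 + 5 = 13 m.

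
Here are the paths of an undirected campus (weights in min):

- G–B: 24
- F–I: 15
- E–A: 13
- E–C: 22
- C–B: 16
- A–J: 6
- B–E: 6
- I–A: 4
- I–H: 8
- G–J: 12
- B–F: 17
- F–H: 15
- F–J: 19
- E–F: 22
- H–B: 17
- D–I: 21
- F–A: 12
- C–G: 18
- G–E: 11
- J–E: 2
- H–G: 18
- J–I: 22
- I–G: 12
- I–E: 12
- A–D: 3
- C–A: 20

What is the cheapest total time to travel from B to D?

17 min

Settle nodes by increasing distance from B:
B: 0
E: 6  (via B)
J: 8  (via E)
A: 14  (via J)
C: 16  (via B)
D: 17  (via A)
Shortest route: B–E–J–A–D = 17 min.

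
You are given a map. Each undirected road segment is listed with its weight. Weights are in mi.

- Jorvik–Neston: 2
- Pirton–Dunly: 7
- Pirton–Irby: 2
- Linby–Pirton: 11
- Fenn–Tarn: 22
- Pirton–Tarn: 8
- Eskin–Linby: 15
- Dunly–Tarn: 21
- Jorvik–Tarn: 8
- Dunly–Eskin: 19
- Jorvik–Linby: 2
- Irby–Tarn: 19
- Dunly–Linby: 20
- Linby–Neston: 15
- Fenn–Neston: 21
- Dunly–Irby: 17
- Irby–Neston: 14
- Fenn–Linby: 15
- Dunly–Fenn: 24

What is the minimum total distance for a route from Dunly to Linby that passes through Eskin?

Best Dunly to Eskin: Dunly → Eskin costing 19
Best Eskin to Linby: Eskin → Linby costing 15
Total via Eskin: 19 + 15 = 34 mi.

34 mi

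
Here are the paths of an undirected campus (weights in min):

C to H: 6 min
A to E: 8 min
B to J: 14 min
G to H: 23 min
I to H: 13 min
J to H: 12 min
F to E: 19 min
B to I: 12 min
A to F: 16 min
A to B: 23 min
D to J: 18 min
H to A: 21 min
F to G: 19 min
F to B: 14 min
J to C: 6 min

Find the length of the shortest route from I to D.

43 min

Compare a few routes:
I - H - J - D: 13+12+18 = 43
I - B - A - H - J - D: 12+23+21+12+18 = 86
I - B - A - H - C - J - D: 12+23+21+6+6+18 = 86
I - B - J - D: 12+14+18 = 44
The minimum is 43 min via I - H - J - D.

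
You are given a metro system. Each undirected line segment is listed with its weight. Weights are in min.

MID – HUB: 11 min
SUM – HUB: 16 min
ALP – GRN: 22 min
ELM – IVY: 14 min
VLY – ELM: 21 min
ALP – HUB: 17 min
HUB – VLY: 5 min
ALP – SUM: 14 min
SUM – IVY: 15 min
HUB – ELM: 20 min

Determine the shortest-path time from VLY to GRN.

Enumerating some paths:
VLY–HUB–SUM–ALP–GRN: 5+16+14+22 = 57
VLY–HUB–ALP–GRN: 5+17+22 = 44
VLY–ELM–HUB–ALP–GRN: 21+20+17+22 = 80
The minimum is 44 min via VLY–HUB–ALP–GRN.

44 min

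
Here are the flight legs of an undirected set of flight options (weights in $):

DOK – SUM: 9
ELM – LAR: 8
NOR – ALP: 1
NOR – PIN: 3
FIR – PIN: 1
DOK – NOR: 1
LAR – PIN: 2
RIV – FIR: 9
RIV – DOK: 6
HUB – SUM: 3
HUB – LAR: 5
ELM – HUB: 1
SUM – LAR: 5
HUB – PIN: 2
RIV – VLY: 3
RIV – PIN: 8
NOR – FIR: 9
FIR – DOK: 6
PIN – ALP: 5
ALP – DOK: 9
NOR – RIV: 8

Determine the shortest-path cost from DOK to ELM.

$7

Shortest distances from DOK:
DOK: 0
NOR: 1  (via DOK)
ALP: 2  (via NOR)
PIN: 4  (via NOR)
FIR: 5  (via PIN)
RIV: 6  (via DOK)
LAR: 6  (via PIN)
HUB: 6  (via PIN)
ELM: 7  (via HUB)
Shortest route: DOK–NOR–PIN–HUB–ELM = $7.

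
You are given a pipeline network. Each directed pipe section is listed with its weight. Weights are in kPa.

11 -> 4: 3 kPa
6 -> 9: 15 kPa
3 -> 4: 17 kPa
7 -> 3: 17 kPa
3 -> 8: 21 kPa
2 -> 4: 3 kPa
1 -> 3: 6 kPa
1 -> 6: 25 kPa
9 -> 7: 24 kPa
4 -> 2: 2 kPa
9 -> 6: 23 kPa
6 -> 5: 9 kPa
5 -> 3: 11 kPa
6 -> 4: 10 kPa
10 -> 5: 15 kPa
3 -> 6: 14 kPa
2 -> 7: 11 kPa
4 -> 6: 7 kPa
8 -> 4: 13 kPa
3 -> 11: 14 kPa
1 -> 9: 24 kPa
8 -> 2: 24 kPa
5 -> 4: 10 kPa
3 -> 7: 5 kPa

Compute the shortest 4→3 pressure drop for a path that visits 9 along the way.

63 kPa

Best 4 to 9: 4 → 6 → 9 costing 22
Best 9 to 3: 9 → 7 → 3 costing 41
Total via 9: 22 + 41 = 63 kPa.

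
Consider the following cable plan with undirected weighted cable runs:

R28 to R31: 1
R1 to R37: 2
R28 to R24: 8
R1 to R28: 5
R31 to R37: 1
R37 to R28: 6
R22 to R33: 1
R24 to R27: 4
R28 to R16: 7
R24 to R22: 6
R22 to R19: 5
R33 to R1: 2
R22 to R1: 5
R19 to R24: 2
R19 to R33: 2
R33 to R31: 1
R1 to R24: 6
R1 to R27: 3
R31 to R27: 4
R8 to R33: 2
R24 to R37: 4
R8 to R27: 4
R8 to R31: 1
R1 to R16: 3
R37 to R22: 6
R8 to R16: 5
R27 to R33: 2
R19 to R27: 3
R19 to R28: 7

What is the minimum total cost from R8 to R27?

4

Candidate routes:
R8 - R27: 4 = 4
R8 - R31 - R27: 1+4 = 5
The minimum is 4 via R8 - R27.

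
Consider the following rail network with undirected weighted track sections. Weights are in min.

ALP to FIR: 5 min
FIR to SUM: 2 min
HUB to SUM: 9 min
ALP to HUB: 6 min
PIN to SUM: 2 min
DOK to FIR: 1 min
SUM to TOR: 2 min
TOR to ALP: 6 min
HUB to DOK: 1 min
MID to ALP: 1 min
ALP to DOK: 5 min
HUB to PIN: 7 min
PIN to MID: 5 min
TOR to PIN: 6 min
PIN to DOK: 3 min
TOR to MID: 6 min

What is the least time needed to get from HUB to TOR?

6 min

Enumerating some paths:
HUB → DOK → PIN → SUM → TOR: 1+3+2+2 = 8
HUB → DOK → FIR → SUM → TOR: 1+1+2+2 = 6
HUB → DOK → PIN → TOR: 1+3+6 = 10
HUB → PIN → SUM → TOR: 7+2+2 = 11
Cheapest is HUB → DOK → FIR → SUM → TOR at 6 min.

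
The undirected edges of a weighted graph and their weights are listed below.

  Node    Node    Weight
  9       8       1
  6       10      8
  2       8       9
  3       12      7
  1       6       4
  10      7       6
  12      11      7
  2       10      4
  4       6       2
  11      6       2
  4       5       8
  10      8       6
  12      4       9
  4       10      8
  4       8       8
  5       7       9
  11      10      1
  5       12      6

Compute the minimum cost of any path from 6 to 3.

Candidate routes:
6 - 10 - 11 - 12 - 3: 8+1+7+7 = 23
6 - 4 - 12 - 3: 2+9+7 = 18
6 - 11 - 12 - 3: 2+7+7 = 16
The minimum is 16 via 6 - 11 - 12 - 3.

16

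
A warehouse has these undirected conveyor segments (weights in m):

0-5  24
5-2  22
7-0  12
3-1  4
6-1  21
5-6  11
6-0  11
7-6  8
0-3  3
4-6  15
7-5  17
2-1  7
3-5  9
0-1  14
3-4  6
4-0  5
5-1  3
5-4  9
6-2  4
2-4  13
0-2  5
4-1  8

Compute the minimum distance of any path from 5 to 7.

17 m

Shortest distances from 5:
5: 0
1: 3  (via 5)
3: 7  (via 1)
4: 9  (via 5)
0: 10  (via 3)
2: 10  (via 1)
6: 11  (via 5)
7: 17  (via 5)
Shortest route: 5 → 7 = 17 m.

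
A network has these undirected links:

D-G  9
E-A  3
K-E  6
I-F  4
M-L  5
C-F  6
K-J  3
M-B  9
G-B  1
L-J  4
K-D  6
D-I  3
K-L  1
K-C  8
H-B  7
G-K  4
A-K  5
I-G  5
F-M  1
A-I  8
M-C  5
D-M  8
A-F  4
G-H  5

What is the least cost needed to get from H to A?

Running Dijkstra from H:
H: 0
G: 5  (via H)
B: 6  (via G)
K: 9  (via G)
I: 10  (via G)
L: 10  (via K)
J: 12  (via K)
D: 13  (via I)
A: 14  (via K)
Shortest route: H–G–K–A = 14.

14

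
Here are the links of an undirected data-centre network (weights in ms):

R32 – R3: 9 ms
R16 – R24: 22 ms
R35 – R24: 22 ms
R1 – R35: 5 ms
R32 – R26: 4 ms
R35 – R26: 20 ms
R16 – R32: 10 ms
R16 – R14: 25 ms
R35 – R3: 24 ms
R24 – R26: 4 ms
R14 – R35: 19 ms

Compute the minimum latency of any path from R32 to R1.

Enumerating some paths:
R32 → R26 → R35 → R1: 4+20+5 = 29
R32 → R26 → R24 → R35 → R1: 4+4+22+5 = 35
The minimum is 29 ms via R32 → R26 → R35 → R1.

29 ms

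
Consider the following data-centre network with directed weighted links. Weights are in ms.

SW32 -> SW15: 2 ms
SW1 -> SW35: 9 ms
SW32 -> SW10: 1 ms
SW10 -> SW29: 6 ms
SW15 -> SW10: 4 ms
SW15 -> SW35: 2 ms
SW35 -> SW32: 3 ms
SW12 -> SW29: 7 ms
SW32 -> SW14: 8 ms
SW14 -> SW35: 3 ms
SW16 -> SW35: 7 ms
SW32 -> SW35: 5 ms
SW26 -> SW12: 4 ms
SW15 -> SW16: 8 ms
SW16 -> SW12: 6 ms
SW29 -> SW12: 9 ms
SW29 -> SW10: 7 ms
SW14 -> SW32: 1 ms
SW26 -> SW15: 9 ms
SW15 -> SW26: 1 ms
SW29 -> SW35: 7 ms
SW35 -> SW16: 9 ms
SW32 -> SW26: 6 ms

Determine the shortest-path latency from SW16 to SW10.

Candidate routes:
SW16 - SW35 - SW32 - SW10: 7+3+1 = 11
SW16 - SW12 - SW29 - SW10: 6+7+7 = 20
SW16 - SW35 - SW32 - SW15 - SW10: 7+3+2+4 = 16
Cheapest is SW16 - SW35 - SW32 - SW10 at 11 ms.

11 ms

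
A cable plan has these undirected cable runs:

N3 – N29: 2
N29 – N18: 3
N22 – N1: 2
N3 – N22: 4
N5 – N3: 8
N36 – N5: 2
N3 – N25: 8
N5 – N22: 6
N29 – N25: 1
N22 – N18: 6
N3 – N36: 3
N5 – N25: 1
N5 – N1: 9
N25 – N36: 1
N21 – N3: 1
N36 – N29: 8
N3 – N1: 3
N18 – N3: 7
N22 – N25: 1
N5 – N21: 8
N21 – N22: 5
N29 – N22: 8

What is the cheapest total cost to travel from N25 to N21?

Enumerating some paths:
N25–N22–N3–N21: 1+4+1 = 6
N25–N29–N3–N21: 1+2+1 = 4
N25–N36–N3–N21: 1+3+1 = 5
Cheapest is N25–N29–N3–N21 at 4.

4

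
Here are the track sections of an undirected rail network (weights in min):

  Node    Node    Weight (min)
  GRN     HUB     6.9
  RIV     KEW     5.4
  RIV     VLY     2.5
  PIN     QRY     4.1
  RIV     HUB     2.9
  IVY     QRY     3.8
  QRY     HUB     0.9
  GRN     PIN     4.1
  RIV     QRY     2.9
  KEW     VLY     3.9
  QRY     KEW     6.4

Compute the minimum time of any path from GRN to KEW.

Candidate routes:
GRN - HUB - QRY - KEW: 6.9+0.9+6.4 = 14.2
GRN - PIN - QRY - KEW: 4.1+4.1+6.4 = 14.6
GRN - HUB - RIV - KEW: 6.9+2.9+5.4 = 15.2
The minimum is 14.2 min via GRN - HUB - QRY - KEW.

14.2 min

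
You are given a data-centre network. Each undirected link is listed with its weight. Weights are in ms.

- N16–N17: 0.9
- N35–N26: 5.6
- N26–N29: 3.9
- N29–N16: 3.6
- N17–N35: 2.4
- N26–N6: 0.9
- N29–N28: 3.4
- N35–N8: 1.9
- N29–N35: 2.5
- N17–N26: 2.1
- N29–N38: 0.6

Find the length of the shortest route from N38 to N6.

Enumerating some paths:
N38–N29–N16–N17–N26–N6: 0.6+3.6+0.9+2.1+0.9 = 8.1
N38–N29–N26–N6: 0.6+3.9+0.9 = 5.4
N38–N29–N35–N26–N6: 0.6+2.5+5.6+0.9 = 9.6
N38–N29–N35–N17–N26–N6: 0.6+2.5+2.4+2.1+0.9 = 8.5
The minimum is 5.4 ms via N38–N29–N26–N6.

5.4 ms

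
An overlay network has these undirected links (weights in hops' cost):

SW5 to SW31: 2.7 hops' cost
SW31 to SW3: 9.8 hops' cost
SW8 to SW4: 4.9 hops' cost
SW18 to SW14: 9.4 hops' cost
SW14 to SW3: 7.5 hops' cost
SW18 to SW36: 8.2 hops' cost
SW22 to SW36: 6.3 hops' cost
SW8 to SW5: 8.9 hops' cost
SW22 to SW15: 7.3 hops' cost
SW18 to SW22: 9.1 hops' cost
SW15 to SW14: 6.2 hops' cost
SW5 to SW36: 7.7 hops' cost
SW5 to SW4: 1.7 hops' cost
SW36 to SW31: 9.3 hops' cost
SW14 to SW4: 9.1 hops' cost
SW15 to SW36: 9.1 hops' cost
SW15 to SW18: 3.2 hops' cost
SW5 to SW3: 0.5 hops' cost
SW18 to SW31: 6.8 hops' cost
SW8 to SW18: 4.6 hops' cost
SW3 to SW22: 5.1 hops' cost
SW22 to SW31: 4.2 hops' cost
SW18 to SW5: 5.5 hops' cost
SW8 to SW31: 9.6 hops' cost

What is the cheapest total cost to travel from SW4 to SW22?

Enumerating some paths:
SW4 - SW5 - SW31 - SW22: 1.7+2.7+4.2 = 8.6
SW4 - SW5 - SW3 - SW22: 1.7+0.5+5.1 = 7.3
The minimum is 7.3 hops' cost via SW4 - SW5 - SW3 - SW22.

7.3 hops' cost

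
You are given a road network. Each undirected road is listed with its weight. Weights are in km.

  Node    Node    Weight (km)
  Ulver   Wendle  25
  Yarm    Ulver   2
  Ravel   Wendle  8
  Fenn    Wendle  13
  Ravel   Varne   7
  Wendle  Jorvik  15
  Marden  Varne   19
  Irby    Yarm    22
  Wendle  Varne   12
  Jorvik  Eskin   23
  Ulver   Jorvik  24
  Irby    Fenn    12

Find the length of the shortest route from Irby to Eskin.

63 km

Running Dijkstra from Irby:
Irby: 0
Fenn: 12  (via Irby)
Yarm: 22  (via Irby)
Ulver: 24  (via Yarm)
Wendle: 25  (via Fenn)
Ravel: 33  (via Wendle)
Varne: 37  (via Wendle)
Jorvik: 40  (via Wendle)
Marden: 56  (via Varne)
Eskin: 63  (via Jorvik)
Shortest route: Irby → Fenn → Wendle → Jorvik → Eskin = 63 km.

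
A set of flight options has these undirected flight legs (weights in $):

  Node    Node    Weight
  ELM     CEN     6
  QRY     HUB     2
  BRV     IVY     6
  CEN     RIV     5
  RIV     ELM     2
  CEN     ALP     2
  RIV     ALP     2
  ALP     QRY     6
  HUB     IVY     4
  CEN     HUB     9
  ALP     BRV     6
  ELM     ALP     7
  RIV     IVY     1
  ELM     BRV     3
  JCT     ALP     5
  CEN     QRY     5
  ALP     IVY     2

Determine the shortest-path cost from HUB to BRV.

$10

Compare a few routes:
HUB → IVY → ALP → BRV: 4+2+6 = 12
HUB → IVY → BRV: 4+6 = 10
Cheapest is HUB → IVY → BRV at $10.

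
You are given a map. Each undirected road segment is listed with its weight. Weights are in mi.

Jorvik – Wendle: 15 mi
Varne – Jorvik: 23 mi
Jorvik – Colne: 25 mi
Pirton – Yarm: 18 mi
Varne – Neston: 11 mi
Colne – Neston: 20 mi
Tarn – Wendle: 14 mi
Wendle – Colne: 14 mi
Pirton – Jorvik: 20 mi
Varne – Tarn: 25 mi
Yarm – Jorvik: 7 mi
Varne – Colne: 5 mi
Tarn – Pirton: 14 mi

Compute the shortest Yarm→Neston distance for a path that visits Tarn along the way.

Best Yarm to Tarn: Yarm–Pirton–Tarn costing 32
Shortest Tarn→Neston: Tarn–Varne–Neston = 36
Total via Tarn: 32 + 36 = 68 mi.

68 mi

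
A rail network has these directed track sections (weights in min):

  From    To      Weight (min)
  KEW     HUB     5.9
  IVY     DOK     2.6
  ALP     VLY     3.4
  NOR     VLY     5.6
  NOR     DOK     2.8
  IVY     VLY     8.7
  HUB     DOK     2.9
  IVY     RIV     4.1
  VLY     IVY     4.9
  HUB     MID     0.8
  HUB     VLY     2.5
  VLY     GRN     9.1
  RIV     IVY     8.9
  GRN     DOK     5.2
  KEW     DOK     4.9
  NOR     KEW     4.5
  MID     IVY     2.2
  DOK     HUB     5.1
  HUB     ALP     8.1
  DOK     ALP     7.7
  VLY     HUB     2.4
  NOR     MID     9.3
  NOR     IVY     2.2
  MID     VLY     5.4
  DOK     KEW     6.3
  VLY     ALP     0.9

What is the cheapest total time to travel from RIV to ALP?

Enumerating some paths:
RIV–IVY–DOK–HUB–MID–VLY–ALP: 8.9+2.6+5.1+0.8+5.4+0.9 = 23.7
RIV–IVY–DOK–HUB–VLY–ALP: 8.9+2.6+5.1+2.5+0.9 = 20
RIV–IVY–DOK–ALP: 8.9+2.6+7.7 = 19.2
RIV–IVY–VLY–ALP: 8.9+8.7+0.9 = 18.5
The minimum is 18.5 min via RIV–IVY–VLY–ALP.

18.5 min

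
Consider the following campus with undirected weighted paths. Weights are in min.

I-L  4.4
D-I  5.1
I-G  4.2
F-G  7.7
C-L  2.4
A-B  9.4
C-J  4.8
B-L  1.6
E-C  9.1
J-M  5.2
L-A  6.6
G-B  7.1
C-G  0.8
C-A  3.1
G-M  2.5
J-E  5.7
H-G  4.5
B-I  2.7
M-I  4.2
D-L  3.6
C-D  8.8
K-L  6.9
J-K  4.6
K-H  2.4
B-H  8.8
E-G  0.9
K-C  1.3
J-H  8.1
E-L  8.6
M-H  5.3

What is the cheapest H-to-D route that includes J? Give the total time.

17.8 min

Shortest H→J: H–K–J = 7
Shortest J→D: J–C–L–D = 10.8
Total via J: 7 + 10.8 = 17.8 min.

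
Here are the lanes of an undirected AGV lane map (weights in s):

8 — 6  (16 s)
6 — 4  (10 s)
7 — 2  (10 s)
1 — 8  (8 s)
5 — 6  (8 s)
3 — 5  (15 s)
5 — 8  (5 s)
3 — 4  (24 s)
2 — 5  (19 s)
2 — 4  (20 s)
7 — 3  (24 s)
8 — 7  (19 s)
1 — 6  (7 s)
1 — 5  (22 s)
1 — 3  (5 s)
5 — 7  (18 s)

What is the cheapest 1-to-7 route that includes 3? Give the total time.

Best 1 to 3: 1 → 3 costing 5
Best 3 to 7: 3 → 7 costing 24
Total via 3: 5 + 24 = 29 s.

29 s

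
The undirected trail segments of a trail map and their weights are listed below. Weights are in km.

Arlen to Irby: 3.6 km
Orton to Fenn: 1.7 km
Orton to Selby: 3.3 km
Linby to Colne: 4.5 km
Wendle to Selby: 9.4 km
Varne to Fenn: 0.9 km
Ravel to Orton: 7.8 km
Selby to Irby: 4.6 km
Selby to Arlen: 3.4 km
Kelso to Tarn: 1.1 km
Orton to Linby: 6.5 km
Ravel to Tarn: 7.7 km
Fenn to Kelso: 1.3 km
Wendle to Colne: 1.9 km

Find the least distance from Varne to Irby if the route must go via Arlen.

Best Varne to Arlen: Varne–Fenn–Orton–Selby–Arlen costing 9.3
Shortest Arlen→Irby: Arlen–Irby = 3.6
Total via Arlen: 9.3 + 3.6 = 12.9 km.

12.9 km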